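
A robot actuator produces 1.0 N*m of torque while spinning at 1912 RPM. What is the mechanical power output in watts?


omega = 1912 * 2*pi/60 = 200.224172 rad/s
P = tau * omega = 1.0 * 200.224172 = 200.2242

200.2242 W


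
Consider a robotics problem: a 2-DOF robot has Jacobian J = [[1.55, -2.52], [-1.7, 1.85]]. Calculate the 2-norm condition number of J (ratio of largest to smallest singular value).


JJ^T eigenvalues: trace(JJ^T) = 15.0654, det(JJ^T) = det(J)^2 = 2.00647225
s_max^2 = (15.0654 + sqrt(218.94038816))/2 = 14.93101718
s_min^2 = (15.0654 - sqrt(218.94038816))/2 = 0.13438282
kappa = s_max/s_min = sqrt(14.93101718/0.13438282) = 10.5408

10.5408


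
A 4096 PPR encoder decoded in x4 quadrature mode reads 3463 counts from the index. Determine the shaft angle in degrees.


angle = counts * 360 / (PPR*4) = 3463 * 360 / 16384 = 76.0913

76.0913 degrees


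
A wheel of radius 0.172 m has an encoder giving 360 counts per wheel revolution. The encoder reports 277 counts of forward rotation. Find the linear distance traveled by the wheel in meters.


revs = 277/360 = 0.769444
d = revs * 2*pi*r = 0.769444 * 2*pi*0.172 = 0.8315

0.8315 m


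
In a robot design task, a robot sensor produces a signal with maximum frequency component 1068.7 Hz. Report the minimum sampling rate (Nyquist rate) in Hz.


f_s,min = 2*f_max = 2*1068.7 = 2137.4000

2137.4000 Hz


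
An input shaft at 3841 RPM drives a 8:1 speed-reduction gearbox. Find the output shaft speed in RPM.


omega_out = omega_in / N = 3841 / 8 = 480.1250

480.1250 RPM


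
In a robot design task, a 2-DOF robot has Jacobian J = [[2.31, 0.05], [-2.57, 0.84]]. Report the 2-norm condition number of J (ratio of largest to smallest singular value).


JJ^T eigenvalues: trace(JJ^T) = 12.6491, det(JJ^T) = det(J)^2 = 4.28034721
s_max^2 = (12.6491 + sqrt(142.87834197))/2 = 12.30113644
s_min^2 = (12.6491 - sqrt(142.87834197))/2 = 0.34796356
kappa = s_max/s_min = sqrt(12.30113644/0.34796356) = 5.9457

5.9457


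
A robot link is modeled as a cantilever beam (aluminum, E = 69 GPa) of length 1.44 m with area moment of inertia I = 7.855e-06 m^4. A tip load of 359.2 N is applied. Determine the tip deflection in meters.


delta = F*L^3/(3*E*I) = 359.2*1.44^3/(3*6.900e+10*7.855e-06)
      = 1072.5654528/1625985 = 6.5964e-04

6.5964e-04 m


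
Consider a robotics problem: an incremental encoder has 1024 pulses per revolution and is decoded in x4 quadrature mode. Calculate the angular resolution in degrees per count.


resolution = 360 / (PPR * 4) = 360 / 4096 = 0.0879

0.0879 degrees


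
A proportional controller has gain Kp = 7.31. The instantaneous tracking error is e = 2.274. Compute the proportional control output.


u_P = Kp * e = 7.31 * 2.274 = 16.6229

16.6229


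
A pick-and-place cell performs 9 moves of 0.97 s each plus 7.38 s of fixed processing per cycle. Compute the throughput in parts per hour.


T_cycle = 9*0.97 + 7.38 = 16.1100 s
rate = 3600/T = 223.4637

223.4637 parts/hour


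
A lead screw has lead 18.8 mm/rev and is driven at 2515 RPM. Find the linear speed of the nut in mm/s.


v = lead * (RPM/60) = 18.8*2515/60 = 788.0333

788.0333 mm/s


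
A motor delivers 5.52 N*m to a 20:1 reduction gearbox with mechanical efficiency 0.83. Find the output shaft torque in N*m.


tau_out = tau_in * N * eta = 5.52 * 20 * 0.83 = 91.6320

91.6320 N*m


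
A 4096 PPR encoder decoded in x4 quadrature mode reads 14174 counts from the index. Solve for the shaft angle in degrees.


angle = counts * 360 / (PPR*4) = 14174 * 360 / 16384 = 311.4404

311.4404 degrees


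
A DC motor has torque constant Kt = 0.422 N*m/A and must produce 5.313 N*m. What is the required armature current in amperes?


I = tau / Kt = 5.313/0.422 = 12.5900

12.5900 A


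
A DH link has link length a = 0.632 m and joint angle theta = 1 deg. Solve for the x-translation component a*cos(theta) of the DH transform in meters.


a*cos(theta) = 0.632*cos(1 deg) = 0.6319

0.6319 m


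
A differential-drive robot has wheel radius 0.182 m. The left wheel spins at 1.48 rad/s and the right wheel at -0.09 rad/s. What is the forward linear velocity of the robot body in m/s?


v = r*(wR + wL)/2 = 0.182*(-0.09 + 1.48)/2 = 0.1265

0.1265 m/s


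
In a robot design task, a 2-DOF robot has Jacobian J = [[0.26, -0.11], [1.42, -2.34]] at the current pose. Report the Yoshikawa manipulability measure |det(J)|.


det(J) = 0.26*-2.34 - (-0.11)*(1.42) = -0.4522
|det(J)| = 0.4522

0.4522


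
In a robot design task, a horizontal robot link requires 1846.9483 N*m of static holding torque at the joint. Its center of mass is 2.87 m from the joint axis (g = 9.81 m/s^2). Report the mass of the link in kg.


m = tau / (g*L) = 1846.9483 / (9.81 * 2.87) = 65.6000

65.6000 kg


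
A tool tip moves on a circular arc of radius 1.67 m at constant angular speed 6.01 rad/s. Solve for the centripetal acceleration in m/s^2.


a_c = omega^2 * r = 6.01^2 * 1.67 = 60.3206

60.3206 m/s^2


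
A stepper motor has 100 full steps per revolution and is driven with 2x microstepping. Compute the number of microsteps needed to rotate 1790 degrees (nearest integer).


step_size = 360/(100*2) = 360/200 = 1.800000 deg
n = 1790/(360/200) = 1790*200/360 = 994.4444 -> 994

994 steps


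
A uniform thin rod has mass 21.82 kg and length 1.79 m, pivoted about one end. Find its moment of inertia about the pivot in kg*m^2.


I = (1/3)*m*L^2 = (1/3)*21.82*1.79^2 = 23.3045

23.3045 kg*m^2


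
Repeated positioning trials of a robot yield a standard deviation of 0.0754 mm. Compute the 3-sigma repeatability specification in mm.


repeatability = 3*sigma = 3*0.0754 = 0.2262

0.2262 mm


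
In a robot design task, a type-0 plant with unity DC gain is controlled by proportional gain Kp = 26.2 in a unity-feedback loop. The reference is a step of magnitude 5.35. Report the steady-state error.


e_ss = R/(1 + Kp) = 5.35/(1 + 26.2) = 5.35/27.2000 = 0.1967

0.1967


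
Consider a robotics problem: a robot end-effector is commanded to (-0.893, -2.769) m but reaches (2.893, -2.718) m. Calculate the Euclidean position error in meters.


dx = 2.893 - (-0.893) = 3.7860, dy = -2.718 - (-2.769) = 0.0510
err = sqrt(14.333796 + 0.002601) = 3.7863

3.7863 m


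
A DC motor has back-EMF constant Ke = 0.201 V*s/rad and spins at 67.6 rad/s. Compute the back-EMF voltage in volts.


V_emf = Ke * omega = 0.201*67.6 = 13.5876

13.5876 V


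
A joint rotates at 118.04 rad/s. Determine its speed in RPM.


RPM = 118.04 * 60/(2*pi) = 1127.1990

1127.1990 RPM


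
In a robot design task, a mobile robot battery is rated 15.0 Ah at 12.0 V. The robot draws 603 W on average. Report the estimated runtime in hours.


E = 15.0*12.0 = 180.0000 Wh
t = E/P = 180.0000/603 = 0.2985

0.2985 hours


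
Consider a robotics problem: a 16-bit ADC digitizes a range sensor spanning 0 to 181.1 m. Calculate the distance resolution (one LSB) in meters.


res = range / 2^n = 181.1/2^16 = 181.1/65536 = 0.0028

0.0028 m


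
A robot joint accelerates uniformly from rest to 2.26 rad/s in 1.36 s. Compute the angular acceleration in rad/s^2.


alpha = delta_omega / t = 2.26 / 1.36 = 1.6618

1.6618 rad/s^2


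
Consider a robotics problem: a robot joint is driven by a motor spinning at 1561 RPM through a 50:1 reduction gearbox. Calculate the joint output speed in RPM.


omega_joint = omega_motor / N = 1561 / 50 = 31.2200

31.2200 RPM


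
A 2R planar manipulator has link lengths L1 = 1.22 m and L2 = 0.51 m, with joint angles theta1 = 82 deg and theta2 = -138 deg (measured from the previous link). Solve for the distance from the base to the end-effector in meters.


x = L1*cos(th1) + L2*cos(th1+th2) = 0.454980
y = L1*sin(th1) + L2*sin(th1+th2) = 0.785318
d = sqrt(x^2 + y^2) = sqrt(0.207007 + 0.616724) = 0.9076

0.9076 m


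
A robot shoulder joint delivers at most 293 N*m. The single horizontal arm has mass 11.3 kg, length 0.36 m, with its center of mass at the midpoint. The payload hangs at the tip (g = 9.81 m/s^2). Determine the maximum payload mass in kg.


tau_arm = m_arm*g*(L/2) = 11.3*9.81*0.36/2 = 19.9535 N*m
tau_payload = tau_max - tau_arm = 293 - 19.9535 = 273.0465
m_payload = tau_payload / (g*L) = 273.0465 / (9.81*0.36) = 77.3152

77.3152 kg


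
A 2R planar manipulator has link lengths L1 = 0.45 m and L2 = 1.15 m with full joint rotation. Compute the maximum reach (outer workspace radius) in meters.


r_max = L1 + L2 = 0.45 + 1.15 = 1.6000

1.6000 m


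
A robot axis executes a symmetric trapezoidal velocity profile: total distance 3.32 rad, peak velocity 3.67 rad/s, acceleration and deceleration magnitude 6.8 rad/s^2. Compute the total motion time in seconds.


t_acc = v/a = 3.67/6.8 = 0.539706 s
d_acc = v^2/(2a) = 0.990360 rad (each ramp)
d_cruise = 3.32 - 2*0.990360 = 1.339280 rad
t_cruise = 1.339280/3.67 = 0.364926 s
t_total = 2*0.539706 + 0.364926 = 1.4443

1.4443 s


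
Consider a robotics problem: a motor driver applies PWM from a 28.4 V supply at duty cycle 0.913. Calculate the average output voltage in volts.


V_avg = V_supply * D = 28.4*0.913 = 25.9292

25.9292 V


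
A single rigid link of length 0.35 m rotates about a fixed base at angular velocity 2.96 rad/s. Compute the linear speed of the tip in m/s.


v = L*omega = 0.35 * 2.96 = 1.0360

1.0360 m/s


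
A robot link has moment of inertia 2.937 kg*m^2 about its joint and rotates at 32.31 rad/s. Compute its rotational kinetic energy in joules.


KE = (1/2)*I*omega^2 = 0.5*2.937*32.31^2 = 1533.0202

1533.0202 J


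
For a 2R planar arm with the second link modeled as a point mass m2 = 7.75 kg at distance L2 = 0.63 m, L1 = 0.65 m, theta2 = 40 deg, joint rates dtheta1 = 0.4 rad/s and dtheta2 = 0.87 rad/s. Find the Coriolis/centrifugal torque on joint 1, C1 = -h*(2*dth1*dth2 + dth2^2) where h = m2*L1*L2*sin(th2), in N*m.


h = m2*L1*L2*sin(th2) = 7.75*0.65*0.63*sin(40 deg) = 2.039967
C1 = -h*(2*0.4*0.87 + 0.87^2) = -2.039967*1.4529 = -2.9639

-2.9639 N*m


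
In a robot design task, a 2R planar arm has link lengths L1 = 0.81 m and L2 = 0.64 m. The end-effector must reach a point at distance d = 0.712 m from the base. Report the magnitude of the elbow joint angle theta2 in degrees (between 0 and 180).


cos(th2) = (d^2 - L1^2 - L2^2)/(2*L1*L2) = (0.712^2 - 0.81^2 - 0.64^2)/(2*0.81*0.64) = -0.53892361
th2 = acos(-0.53892361) = 122.6104 deg

122.6104 degrees


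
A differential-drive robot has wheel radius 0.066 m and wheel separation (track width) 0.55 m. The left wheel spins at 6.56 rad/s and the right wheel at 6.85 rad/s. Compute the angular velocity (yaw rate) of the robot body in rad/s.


omega = r*(wR - wL)/L = 0.066*(6.85 - (6.56))/0.55 = 0.0348

0.0348 rad/s


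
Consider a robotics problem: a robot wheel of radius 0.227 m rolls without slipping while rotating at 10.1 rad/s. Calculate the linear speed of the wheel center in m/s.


v = omega * r = 10.1 * 0.227 = 2.2927

2.2927 m/s


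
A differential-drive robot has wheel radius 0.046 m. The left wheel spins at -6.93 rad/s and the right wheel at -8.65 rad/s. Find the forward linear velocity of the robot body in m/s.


v = r*(wR + wL)/2 = 0.046*(-8.65 + -6.93)/2 = -0.3583

-0.3583 m/s


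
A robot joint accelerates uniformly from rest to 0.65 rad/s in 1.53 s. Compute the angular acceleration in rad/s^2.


alpha = delta_omega / t = 0.65 / 1.53 = 0.4248

0.4248 rad/s^2


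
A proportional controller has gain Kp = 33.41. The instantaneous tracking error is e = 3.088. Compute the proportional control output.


u_P = Kp * e = 33.41 * 3.088 = 103.1701

103.1701


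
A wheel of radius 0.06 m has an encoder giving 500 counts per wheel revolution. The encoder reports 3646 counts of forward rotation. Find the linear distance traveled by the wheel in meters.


revs = 3646/500 = 7.292000
d = revs * 2*pi*r = 7.292000 * 2*pi*0.06 = 2.7490

2.7490 m


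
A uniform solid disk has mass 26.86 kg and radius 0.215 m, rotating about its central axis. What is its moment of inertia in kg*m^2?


I = (1/2)*m*R^2 = 0.5*26.86*0.215^2 = 0.6208

0.6208 kg*m^2


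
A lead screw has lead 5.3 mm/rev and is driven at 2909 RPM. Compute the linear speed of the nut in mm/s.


v = lead * (RPM/60) = 5.3*2909/60 = 256.9617

256.9617 mm/s


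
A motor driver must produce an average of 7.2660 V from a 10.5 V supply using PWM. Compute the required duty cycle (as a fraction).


D = V_avg/V_supply = 7.2660/10.5 = 0.6920

0.6920


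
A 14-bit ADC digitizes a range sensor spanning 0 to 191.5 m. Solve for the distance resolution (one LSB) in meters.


res = range / 2^n = 191.5/2^14 = 191.5/16384 = 0.0117

0.0117 m


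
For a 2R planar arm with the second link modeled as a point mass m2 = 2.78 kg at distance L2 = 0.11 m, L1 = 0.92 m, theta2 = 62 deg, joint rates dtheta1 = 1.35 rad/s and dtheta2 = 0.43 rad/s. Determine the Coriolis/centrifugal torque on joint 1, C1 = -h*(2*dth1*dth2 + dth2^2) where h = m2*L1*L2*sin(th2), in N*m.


h = m2*L1*L2*sin(th2) = 2.78*0.92*0.11*sin(62 deg) = 0.248405
C1 = -h*(2*1.35*0.43 + 0.43^2) = -0.248405*1.3459 = -0.3343

-0.3343 N*m


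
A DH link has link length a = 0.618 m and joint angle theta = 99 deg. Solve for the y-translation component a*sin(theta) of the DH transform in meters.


a*sin(theta) = 0.618*sin(99 deg) = 0.6104

0.6104 m


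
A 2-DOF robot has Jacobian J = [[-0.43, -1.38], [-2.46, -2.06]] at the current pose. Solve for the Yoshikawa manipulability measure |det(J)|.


det(J) = -0.43*-2.06 - (-1.38)*(-2.46) = -2.5090
|det(J)| = 2.5090

2.5090


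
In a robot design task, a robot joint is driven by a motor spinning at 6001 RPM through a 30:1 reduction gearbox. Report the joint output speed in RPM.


omega_joint = omega_motor / N = 6001 / 30 = 200.0333

200.0333 RPM


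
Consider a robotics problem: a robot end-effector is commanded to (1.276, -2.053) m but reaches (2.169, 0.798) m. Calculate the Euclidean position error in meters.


dx = 2.169 - (1.276) = 0.8930, dy = 0.798 - (-2.053) = 2.8510
err = sqrt(0.797449 + 8.128201) = 2.9876

2.9876 m


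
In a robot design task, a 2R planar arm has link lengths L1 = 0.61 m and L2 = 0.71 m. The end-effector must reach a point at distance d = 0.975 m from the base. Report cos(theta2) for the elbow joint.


cos(th2) = (d^2 - L1^2 - L2^2)/(2*L1*L2) = (0.975^2 - 0.61^2 - 0.71^2)/(2*0.61*0.71) = 0.0859

0.0859


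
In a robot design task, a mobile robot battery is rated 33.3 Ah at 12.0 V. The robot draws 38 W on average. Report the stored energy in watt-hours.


E = capacity * V = 33.3*12.0 = 399.6000

399.6000 Wh


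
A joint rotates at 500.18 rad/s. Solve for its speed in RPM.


RPM = 500.18 * 60/(2*pi) = 4776.3672

4776.3672 RPM


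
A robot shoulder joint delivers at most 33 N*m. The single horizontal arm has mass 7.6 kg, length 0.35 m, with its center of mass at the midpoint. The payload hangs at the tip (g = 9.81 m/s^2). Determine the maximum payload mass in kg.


tau_arm = m_arm*g*(L/2) = 7.6*9.81*0.35/2 = 13.0473 N*m
tau_payload = tau_max - tau_arm = 33 - 13.0473 = 19.9527
m_payload = tau_payload / (g*L) = 19.9527 / (9.81*0.35) = 5.8112

5.8112 kg


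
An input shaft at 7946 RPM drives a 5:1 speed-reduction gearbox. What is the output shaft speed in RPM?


omega_out = omega_in / N = 7946 / 5 = 1589.2000

1589.2000 RPM


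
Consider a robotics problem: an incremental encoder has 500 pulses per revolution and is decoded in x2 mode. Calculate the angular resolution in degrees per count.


resolution = 360 / (PPR * 2) = 360 / 1000 = 0.3600

0.3600 degrees


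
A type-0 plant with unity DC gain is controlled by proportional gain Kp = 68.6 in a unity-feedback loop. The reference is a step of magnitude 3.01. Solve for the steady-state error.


e_ss = R/(1 + Kp) = 3.01/(1 + 68.6) = 3.01/69.6000 = 0.0432

0.0432


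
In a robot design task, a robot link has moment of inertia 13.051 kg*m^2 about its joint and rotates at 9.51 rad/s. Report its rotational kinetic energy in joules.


KE = (1/2)*I*omega^2 = 0.5*13.051*9.51^2 = 590.1669

590.1669 J


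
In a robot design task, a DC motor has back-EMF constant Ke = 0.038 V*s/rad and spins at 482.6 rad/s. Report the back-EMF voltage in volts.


V_emf = Ke * omega = 0.038*482.6 = 18.3388

18.3388 V


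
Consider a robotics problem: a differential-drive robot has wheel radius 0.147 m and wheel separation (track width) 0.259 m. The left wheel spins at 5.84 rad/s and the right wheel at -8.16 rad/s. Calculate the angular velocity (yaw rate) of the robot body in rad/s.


omega = r*(wR - wL)/L = 0.147*(-8.16 - (5.84))/0.259 = -7.9459

-7.9459 rad/s


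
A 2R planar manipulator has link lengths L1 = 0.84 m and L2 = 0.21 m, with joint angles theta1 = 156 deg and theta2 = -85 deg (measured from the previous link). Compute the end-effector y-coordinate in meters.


y = L1*sin(th1) + L2*sin(th1+th2) = 0.84*sin(156 deg) + 0.21*sin(71 deg) = 0.5402

0.5402 m


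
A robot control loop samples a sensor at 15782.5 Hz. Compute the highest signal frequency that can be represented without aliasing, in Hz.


f_max = f_s/2 = 15782.5/2 = 7891.2500

7891.2500 Hz


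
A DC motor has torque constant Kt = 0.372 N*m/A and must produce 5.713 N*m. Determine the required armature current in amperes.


I = tau / Kt = 5.713/0.372 = 15.3575

15.3575 A


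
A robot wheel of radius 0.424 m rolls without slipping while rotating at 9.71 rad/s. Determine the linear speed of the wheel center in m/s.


v = omega * r = 9.71 * 0.424 = 4.1170

4.1170 m/s


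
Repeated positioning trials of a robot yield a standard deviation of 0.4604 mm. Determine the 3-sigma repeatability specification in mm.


repeatability = 3*sigma = 3*0.4604 = 1.3812

1.3812 mm


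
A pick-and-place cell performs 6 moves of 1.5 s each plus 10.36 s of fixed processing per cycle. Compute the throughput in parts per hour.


T_cycle = 6*1.5 + 10.36 = 19.3600 s
rate = 3600/T = 185.9504

185.9504 parts/hour


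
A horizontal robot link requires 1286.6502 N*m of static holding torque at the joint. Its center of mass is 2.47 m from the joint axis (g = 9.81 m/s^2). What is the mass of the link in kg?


m = tau / (g*L) = 1286.6502 / (9.81 * 2.47) = 53.1000

53.1000 kg


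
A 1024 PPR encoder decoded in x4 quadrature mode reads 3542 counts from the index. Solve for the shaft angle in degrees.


angle = counts * 360 / (PPR*4) = 3542 * 360 / 4096 = 311.3086

311.3086 degrees


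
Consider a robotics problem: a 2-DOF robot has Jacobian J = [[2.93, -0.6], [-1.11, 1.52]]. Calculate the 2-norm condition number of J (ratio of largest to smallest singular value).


JJ^T eigenvalues: trace(JJ^T) = 12.4874, det(JJ^T) = det(J)^2 = 14.34591376
s_max^2 = (12.4874 + sqrt(98.55150372))/2 = 11.20735550
s_min^2 = (12.4874 - sqrt(98.55150372))/2 = 1.28004450
kappa = s_max/s_min = sqrt(11.20735550/1.28004450) = 2.9590

2.9590


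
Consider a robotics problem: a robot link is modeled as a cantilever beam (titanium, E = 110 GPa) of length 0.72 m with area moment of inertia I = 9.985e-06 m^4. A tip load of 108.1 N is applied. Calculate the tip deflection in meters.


delta = F*L^3/(3*E*I) = 108.1*0.72^3/(3*1.100e+11*9.985e-06)
      = 40.3481088/3295050 = 1.2245e-05

1.2245e-05 m


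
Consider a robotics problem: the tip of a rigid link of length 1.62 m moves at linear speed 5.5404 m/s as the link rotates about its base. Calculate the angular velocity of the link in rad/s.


omega = v / L = 5.5404 / 1.62 = 3.4200

3.4200 rad/s


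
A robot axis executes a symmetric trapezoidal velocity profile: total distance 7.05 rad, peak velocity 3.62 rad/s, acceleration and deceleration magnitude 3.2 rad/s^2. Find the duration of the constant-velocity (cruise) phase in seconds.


t_acc = v/a = 1.131250 s, d_acc = v^2/(2a) = 2.047562 rad each
d_cruise = 7.05 - 2*2.047562 = 2.954876 rad
t_cruise = d_cruise/v = 2.954876/3.62 = 0.8163

0.8163 s


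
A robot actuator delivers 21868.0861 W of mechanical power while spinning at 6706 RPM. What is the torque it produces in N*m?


omega = 6706 * 2*pi/60 = 702.250678 rad/s
tau = P / omega = 21868.0861 / 702.250678 = 31.1400

31.1400 N*m


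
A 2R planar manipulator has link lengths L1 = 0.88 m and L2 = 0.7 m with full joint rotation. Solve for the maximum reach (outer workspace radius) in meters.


r_max = L1 + L2 = 0.88 + 0.7 = 1.5800

1.5800 m


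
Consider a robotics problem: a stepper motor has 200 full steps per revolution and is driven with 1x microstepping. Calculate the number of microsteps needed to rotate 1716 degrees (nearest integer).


step_size = 360/(200*1) = 360/200 = 1.800000 deg
n = 1716/(360/200) = 1716*200/360 = 953.3333 -> 953

953 steps


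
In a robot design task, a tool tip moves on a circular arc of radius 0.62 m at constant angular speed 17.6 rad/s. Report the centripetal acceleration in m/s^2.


a_c = omega^2 * r = 17.6^2 * 0.62 = 192.0512

192.0512 m/s^2


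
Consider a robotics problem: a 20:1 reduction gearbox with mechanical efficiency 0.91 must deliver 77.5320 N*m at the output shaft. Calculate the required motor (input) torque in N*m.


tau_in = tau_out / (N * eta) = 77.5320 / (20 * 0.91) = 4.2600

4.2600 N*m


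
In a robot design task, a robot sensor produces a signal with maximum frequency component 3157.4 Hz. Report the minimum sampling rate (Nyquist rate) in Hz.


f_s,min = 2*f_max = 2*3157.4 = 6314.8000

6314.8000 Hz


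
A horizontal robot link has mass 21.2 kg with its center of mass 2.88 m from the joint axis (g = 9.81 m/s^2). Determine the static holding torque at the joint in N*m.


tau = m*g*L = 21.2 * 9.81 * 2.88 = 598.9594

598.9594 N*m


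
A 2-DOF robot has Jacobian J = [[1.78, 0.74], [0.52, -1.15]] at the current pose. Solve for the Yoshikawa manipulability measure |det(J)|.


det(J) = 1.78*-1.15 - (0.74)*(0.52) = -2.4318
|det(J)| = 2.4318

2.4318


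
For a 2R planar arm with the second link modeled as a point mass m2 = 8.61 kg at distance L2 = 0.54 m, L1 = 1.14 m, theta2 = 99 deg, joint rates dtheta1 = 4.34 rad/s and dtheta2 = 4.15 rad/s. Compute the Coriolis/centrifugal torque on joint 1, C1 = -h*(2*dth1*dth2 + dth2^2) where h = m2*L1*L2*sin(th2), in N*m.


h = m2*L1*L2*sin(th2) = 8.61*1.14*0.54*sin(99 deg) = 5.235060
C1 = -h*(2*4.34*4.15 + 4.15^2) = -5.235060*53.2445 = -278.7382

-278.7382 N*m


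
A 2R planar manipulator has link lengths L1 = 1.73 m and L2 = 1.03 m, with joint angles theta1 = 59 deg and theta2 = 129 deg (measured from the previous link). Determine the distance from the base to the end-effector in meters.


x = L1*cos(th1) + L2*cos(th1+th2) = -0.128960
y = L1*sin(th1) + L2*sin(th1+th2) = 1.339551
d = sqrt(x^2 + y^2) = sqrt(0.016631 + 1.794397) = 1.3457

1.3457 m


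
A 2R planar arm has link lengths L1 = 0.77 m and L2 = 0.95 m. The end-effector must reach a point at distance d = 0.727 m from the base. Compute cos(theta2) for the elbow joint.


cos(th2) = (d^2 - L1^2 - L2^2)/(2*L1*L2) = (0.727^2 - 0.77^2 - 0.95^2)/(2*0.77*0.95) = -0.6609

-0.6609


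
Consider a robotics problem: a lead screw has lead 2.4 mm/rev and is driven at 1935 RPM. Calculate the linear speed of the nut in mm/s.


v = lead * (RPM/60) = 2.4*1935/60 = 77.4000

77.4000 mm/s


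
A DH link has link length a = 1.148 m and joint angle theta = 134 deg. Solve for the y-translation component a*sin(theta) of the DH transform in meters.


a*sin(theta) = 1.148*sin(134 deg) = 0.8258

0.8258 m


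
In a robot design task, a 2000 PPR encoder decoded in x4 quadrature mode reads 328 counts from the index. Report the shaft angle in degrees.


angle = counts * 360 / (PPR*4) = 328 * 360 / 8000 = 14.7600

14.7600 degrees


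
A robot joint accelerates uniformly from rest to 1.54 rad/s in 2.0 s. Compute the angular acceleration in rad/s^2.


alpha = delta_omega / t = 1.54 / 2.0 = 0.7700

0.7700 rad/s^2


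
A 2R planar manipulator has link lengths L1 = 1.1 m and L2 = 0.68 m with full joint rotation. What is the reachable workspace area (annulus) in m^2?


r_max = L1 + L2 = 1.7800, r_min = |L1 - L2| = 0.4200
A = pi*(r_max^2 - r_min^2) = pi*(3.1684 - 0.1764) = 9.3996

9.3996 m^2


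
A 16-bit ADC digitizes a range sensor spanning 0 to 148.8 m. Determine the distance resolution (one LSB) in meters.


res = range / 2^n = 148.8/2^16 = 148.8/65536 = 0.0023

0.0023 m


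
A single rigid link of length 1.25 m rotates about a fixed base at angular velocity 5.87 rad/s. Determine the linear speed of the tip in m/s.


v = L*omega = 1.25 * 5.87 = 7.3375

7.3375 m/s


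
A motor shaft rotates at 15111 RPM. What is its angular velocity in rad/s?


omega = 15111 * 2*pi/60 = 1582.4202

1582.4202 rad/s


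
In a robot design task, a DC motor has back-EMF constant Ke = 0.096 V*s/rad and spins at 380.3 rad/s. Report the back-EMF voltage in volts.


V_emf = Ke * omega = 0.096*380.3 = 36.5088

36.5088 V


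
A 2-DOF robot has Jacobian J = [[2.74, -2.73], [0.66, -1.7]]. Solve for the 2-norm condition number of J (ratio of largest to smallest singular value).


JJ^T eigenvalues: trace(JJ^T) = 18.2861, det(JJ^T) = det(J)^2 = 8.15787844
s_max^2 = (18.2861 + sqrt(301.74993945))/2 = 17.82852551
s_min^2 = (18.2861 - sqrt(301.74993945))/2 = 0.45757449
kappa = s_max/s_min = sqrt(17.82852551/0.45757449) = 6.2420

6.2420


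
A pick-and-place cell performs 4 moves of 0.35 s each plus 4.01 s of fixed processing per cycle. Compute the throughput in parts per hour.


T_cycle = 4*0.35 + 4.01 = 5.4100 s
rate = 3600/T = 665.4344

665.4344 parts/hour


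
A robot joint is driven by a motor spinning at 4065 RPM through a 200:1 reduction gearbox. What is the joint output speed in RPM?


omega_joint = omega_motor / N = 4065 / 200 = 20.3250

20.3250 RPM


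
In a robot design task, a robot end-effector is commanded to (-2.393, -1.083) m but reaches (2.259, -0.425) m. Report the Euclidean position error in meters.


dx = 2.259 - (-2.393) = 4.6520, dy = -0.425 - (-1.083) = 0.6580
err = sqrt(21.641104 + 0.432964) = 4.6983

4.6983 m


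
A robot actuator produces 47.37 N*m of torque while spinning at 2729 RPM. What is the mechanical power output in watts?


omega = 2729 * 2*pi/60 = 285.780212 rad/s
P = tau * omega = 47.37 * 285.780212 = 13537.4086

13537.4086 W


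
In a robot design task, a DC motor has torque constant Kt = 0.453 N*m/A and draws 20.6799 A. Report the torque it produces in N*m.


tau = Kt * I = 0.453*20.6799 = 9.3680

9.3680 N*m


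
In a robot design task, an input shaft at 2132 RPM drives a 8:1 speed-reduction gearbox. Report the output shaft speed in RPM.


omega_out = omega_in / N = 2132 / 8 = 266.5000

266.5000 RPM


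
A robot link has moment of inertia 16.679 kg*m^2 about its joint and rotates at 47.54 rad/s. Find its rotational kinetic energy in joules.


KE = (1/2)*I*omega^2 = 0.5*16.679*47.54^2 = 18847.7003

18847.7003 J


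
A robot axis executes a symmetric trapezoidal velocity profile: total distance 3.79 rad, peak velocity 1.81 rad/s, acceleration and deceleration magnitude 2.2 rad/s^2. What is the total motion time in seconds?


t_acc = v/a = 1.81/2.2 = 0.822727 s
d_acc = v^2/(2a) = 0.744568 rad (each ramp)
d_cruise = 3.79 - 2*0.744568 = 2.300864 rad
t_cruise = 2.300864/1.81 = 1.271196 s
t_total = 2*0.822727 + 1.271196 = 2.9166

2.9166 s


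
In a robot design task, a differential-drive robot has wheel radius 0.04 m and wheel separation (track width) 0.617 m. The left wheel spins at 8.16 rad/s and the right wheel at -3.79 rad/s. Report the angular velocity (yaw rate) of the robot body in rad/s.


omega = r*(wR - wL)/L = 0.04*(-3.79 - (8.16))/0.617 = -0.7747

-0.7747 rad/s


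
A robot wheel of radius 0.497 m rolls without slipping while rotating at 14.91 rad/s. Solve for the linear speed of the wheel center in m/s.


v = omega * r = 14.91 * 0.497 = 7.4103

7.4103 m/s


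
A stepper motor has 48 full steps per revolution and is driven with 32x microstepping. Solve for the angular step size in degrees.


step = 360/(48*32) = 360/1536 = 0.2344

0.2344 degrees


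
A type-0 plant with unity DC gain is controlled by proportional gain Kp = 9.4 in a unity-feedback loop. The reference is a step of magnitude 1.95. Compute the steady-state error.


e_ss = R/(1 + Kp) = 1.95/(1 + 9.4) = 1.95/10.4000 = 0.1875

0.1875


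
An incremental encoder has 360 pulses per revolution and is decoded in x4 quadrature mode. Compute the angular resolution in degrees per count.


resolution = 360 / (PPR * 4) = 360 / 1440 = 0.2500

0.2500 degrees


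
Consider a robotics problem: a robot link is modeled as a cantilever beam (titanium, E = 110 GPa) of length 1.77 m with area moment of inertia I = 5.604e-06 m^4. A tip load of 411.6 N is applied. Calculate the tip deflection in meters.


delta = F*L^3/(3*E*I) = 411.6*1.77^3/(3*1.100e+11*5.604e-06)
      = 2282.4179028/1849320 = 0.0012

0.0012 m


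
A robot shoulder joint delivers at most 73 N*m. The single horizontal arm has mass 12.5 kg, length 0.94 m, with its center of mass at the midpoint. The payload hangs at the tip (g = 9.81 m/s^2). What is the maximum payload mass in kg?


tau_arm = m_arm*g*(L/2) = 12.5*9.81*0.94/2 = 57.6337 N*m
tau_payload = tau_max - tau_arm = 73 - 57.6337 = 15.3663
m_payload = tau_payload / (g*L) = 15.3663 / (9.81*0.94) = 1.6664

1.6664 kg


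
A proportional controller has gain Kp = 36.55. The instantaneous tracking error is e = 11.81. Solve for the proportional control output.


u_P = Kp * e = 36.55 * 11.81 = 431.6555

431.6555


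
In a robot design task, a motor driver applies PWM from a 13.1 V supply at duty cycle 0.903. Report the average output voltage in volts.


V_avg = V_supply * D = 13.1*0.903 = 11.8293

11.8293 V


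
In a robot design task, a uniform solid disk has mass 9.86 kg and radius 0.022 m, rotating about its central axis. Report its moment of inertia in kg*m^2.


I = (1/2)*m*R^2 = 0.5*9.86*0.022^2 = 0.0024

0.0024 kg*m^2


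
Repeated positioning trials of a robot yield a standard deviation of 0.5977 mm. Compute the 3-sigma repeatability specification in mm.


repeatability = 3*sigma = 3*0.5977 = 1.7931

1.7931 mm


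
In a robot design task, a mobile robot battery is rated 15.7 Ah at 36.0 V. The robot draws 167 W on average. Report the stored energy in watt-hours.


E = capacity * V = 15.7*36.0 = 565.2000

565.2000 Wh


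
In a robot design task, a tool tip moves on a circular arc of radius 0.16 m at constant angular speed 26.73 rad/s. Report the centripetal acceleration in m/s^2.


a_c = omega^2 * r = 26.73^2 * 0.16 = 114.3189

114.3189 m/s^2


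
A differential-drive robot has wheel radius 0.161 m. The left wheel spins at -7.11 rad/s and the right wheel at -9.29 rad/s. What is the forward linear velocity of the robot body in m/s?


v = r*(wR + wL)/2 = 0.161*(-9.29 + -7.11)/2 = -1.3202

-1.3202 m/s


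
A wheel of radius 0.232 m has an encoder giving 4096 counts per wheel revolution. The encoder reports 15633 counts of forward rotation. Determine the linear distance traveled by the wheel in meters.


revs = 15633/4096 = 3.816650
d = revs * 2*pi*r = 3.816650 * 2*pi*0.232 = 5.5635

5.5635 m


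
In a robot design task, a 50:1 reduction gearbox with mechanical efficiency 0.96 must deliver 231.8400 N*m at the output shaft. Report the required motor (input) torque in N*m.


tau_in = tau_out / (N * eta) = 231.8400 / (50 * 0.96) = 4.8300

4.8300 N*m


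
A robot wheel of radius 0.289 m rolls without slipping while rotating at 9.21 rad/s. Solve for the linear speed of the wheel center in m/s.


v = omega * r = 9.21 * 0.289 = 2.6617

2.6617 m/s


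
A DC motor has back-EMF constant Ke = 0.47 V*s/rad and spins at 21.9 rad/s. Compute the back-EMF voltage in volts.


V_emf = Ke * omega = 0.47*21.9 = 10.2930

10.2930 V


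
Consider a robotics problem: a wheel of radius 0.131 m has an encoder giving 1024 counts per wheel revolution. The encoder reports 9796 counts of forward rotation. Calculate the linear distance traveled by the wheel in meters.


revs = 9796/1024 = 9.566406
d = revs * 2*pi*r = 9.566406 * 2*pi*0.131 = 7.8741

7.8741 m


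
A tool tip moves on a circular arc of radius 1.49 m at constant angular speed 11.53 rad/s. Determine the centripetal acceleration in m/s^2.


a_c = omega^2 * r = 11.53^2 * 1.49 = 198.0819

198.0819 m/s^2


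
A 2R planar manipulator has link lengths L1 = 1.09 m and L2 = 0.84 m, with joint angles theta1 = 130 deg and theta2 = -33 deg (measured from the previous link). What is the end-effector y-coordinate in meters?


y = L1*sin(th1) + L2*sin(th1+th2) = 1.09*sin(130 deg) + 0.84*sin(97 deg) = 1.6687

1.6687 m


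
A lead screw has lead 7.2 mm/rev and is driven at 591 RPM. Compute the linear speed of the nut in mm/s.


v = lead * (RPM/60) = 7.2*591/60 = 70.9200

70.9200 mm/s


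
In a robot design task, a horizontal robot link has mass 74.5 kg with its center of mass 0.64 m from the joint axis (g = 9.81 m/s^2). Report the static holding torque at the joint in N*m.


tau = m*g*L = 74.5 * 9.81 * 0.64 = 467.7408

467.7408 N*m


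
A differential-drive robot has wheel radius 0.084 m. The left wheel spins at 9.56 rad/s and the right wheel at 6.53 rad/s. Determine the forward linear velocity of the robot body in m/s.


v = r*(wR + wL)/2 = 0.084*(6.53 + 9.56)/2 = 0.6758

0.6758 m/s


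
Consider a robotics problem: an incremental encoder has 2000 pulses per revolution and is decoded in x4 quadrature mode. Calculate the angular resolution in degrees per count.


resolution = 360 / (PPR * 4) = 360 / 8000 = 0.0450

0.0450 degrees


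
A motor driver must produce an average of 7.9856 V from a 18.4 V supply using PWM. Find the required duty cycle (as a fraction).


D = V_avg/V_supply = 7.9856/18.4 = 0.4340

0.4340


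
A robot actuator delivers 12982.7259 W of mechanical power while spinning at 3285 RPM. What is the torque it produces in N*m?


omega = 3285 * 2*pi/60 = 344.004396 rad/s
tau = P / omega = 12982.7259 / 344.004396 = 37.7400

37.7400 N*m


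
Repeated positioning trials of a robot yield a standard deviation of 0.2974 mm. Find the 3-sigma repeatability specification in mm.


repeatability = 3*sigma = 3*0.2974 = 0.8922

0.8922 mm


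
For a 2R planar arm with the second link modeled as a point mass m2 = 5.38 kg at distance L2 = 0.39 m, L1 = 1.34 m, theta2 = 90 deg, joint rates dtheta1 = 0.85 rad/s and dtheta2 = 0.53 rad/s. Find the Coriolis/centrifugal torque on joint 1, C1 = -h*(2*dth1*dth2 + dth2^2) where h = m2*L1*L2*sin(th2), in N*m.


h = m2*L1*L2*sin(th2) = 5.38*1.34*0.39*sin(90 deg) = 2.811588
C1 = -h*(2*0.85*0.53 + 0.53^2) = -2.811588*1.1819 = -3.3230

-3.3230 N*m


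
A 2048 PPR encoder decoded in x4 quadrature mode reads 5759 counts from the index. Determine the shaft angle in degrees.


angle = counts * 360 / (PPR*4) = 5759 * 360 / 8192 = 253.0811

253.0811 degrees


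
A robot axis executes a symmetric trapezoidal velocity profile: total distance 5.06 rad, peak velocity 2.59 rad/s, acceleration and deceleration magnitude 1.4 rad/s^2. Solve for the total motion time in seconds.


t_acc = v/a = 2.59/1.4 = 1.850000 s
d_acc = v^2/(2a) = 2.395750 rad (each ramp)
d_cruise = 5.06 - 2*2.395750 = 0.268500 rad
t_cruise = 0.268500/2.59 = 0.103668 s
t_total = 2*1.850000 + 0.103668 = 3.8037

3.8037 s


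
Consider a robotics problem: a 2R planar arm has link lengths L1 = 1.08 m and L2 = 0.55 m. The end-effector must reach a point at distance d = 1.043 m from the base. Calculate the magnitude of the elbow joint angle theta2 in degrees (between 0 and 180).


cos(th2) = (d^2 - L1^2 - L2^2)/(2*L1*L2) = (1.043^2 - 1.08^2 - 0.55^2)/(2*1.08*0.55) = -0.32075000
th2 = acos(-0.32075000) = 108.7083 deg

108.7083 degrees


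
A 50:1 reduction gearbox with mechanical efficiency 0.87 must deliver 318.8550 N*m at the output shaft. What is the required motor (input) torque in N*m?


tau_in = tau_out / (N * eta) = 318.8550 / (50 * 0.87) = 7.3300

7.3300 N*m


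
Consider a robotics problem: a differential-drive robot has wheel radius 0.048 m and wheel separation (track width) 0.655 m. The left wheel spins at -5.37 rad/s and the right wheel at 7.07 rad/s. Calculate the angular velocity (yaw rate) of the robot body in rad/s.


omega = r*(wR - wL)/L = 0.048*(7.07 - (-5.37))/0.655 = 0.9116

0.9116 rad/s


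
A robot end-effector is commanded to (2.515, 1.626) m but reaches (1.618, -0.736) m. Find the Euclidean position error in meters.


dx = 1.618 - (2.515) = -0.8970, dy = -0.736 - (1.626) = -2.3620
err = sqrt(0.804609 + 5.579044) = 2.5266

2.5266 m


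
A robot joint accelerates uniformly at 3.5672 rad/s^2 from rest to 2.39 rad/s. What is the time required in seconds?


t = delta_omega / alpha = 2.39 / 3.5672 = 0.6700

0.6700 s


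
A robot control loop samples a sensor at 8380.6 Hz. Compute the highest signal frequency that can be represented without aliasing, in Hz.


f_max = f_s/2 = 8380.6/2 = 4190.3000

4190.3000 Hz


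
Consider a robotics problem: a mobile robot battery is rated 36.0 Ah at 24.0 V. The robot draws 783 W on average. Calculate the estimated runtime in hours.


E = 36.0*24.0 = 864.0000 Wh
t = E/P = 864.0000/783 = 1.1034

1.1034 hours


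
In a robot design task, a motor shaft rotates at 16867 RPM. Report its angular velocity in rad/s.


omega = 16867 * 2*pi/60 = 1766.3081

1766.3081 rad/s


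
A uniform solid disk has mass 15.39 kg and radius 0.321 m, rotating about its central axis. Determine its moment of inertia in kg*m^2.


I = (1/2)*m*R^2 = 0.5*15.39*0.321^2 = 0.7929

0.7929 kg*m^2


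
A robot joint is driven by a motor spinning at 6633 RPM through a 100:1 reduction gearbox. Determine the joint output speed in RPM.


omega_joint = omega_motor / N = 6633 / 100 = 66.3300

66.3300 RPM


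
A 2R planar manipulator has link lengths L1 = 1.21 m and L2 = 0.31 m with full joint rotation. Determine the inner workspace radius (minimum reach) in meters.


r_min = |L1 - L2| = |1.21 - 0.31| = 0.9000

0.9000 m


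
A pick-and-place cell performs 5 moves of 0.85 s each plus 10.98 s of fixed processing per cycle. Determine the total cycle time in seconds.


T = 5*0.85 + 10.98 = 15.2300

15.2300 s


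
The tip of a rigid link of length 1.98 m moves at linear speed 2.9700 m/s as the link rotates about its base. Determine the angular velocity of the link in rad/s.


omega = v / L = 2.9700 / 1.98 = 1.5000

1.5000 rad/s


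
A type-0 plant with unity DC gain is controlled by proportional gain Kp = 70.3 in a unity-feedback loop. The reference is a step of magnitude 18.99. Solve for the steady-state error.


e_ss = R/(1 + Kp) = 18.99/(1 + 70.3) = 18.99/71.3000 = 0.2663

0.2663


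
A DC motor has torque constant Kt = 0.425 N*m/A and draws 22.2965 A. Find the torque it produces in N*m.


tau = Kt * I = 0.425*22.2965 = 9.4760

9.4760 N*m


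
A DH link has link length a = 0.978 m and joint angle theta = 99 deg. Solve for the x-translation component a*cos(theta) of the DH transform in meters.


a*cos(theta) = 0.978*cos(99 deg) = -0.1530

-0.1530 m


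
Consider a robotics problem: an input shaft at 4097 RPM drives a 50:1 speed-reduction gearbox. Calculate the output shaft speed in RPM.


omega_out = omega_in / N = 4097 / 50 = 81.9400

81.9400 RPM


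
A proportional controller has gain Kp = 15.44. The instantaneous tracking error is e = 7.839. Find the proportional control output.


u_P = Kp * e = 15.44 * 7.839 = 121.0342

121.0342
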